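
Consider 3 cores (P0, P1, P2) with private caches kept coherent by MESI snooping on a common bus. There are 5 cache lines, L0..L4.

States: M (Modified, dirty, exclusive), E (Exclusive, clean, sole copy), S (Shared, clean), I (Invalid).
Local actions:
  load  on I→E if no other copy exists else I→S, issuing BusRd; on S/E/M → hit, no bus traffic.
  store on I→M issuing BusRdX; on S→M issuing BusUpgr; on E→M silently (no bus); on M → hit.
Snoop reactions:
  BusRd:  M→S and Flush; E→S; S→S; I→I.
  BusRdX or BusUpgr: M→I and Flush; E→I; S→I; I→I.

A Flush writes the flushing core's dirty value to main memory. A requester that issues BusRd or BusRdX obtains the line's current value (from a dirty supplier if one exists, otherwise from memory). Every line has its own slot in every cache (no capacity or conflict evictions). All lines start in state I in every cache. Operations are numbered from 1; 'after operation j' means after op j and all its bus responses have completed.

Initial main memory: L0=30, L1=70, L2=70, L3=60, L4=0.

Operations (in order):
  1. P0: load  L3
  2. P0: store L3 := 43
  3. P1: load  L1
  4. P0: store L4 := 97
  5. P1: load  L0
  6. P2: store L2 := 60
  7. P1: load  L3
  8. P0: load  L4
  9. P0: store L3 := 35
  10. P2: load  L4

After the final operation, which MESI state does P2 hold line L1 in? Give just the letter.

step 1: P0: load  L3  ⟶  EII  (L3)  txn=BusRd  M[L3]=60
step 2: P0: store L3 := 43  ⟶  MII  (L3)  txn=∅  M[L3]=60
step 3: P1: load  L1  ⟶  IEI  (L1)  txn=BusRd  M[L1]=70
step 4: P0: store L4 := 97  ⟶  MII  (L4)  txn=BusRdX  M[L4]=0
step 5: P1: load  L0  ⟶  IEI  (L0)  txn=BusRd  M[L0]=30
step 6: P2: store L2 := 60  ⟶  IIM  (L2)  txn=BusRdX  M[L2]=70
step 7: P1: load  L3  ⟶  SSI  (L3)  txn=BusRd+Flush  M[L3]=43
step 8: P0: load  L4  ⟶  MII  (L4)  txn=∅  M[L4]=0
step 9: P0: store L3 := 35  ⟶  MII  (L3)  txn=BusUpgr  M[L3]=43
step 10: P2: load  L4  ⟶  SIS  (L4)  txn=BusRd+Flush  M[L4]=97

state = I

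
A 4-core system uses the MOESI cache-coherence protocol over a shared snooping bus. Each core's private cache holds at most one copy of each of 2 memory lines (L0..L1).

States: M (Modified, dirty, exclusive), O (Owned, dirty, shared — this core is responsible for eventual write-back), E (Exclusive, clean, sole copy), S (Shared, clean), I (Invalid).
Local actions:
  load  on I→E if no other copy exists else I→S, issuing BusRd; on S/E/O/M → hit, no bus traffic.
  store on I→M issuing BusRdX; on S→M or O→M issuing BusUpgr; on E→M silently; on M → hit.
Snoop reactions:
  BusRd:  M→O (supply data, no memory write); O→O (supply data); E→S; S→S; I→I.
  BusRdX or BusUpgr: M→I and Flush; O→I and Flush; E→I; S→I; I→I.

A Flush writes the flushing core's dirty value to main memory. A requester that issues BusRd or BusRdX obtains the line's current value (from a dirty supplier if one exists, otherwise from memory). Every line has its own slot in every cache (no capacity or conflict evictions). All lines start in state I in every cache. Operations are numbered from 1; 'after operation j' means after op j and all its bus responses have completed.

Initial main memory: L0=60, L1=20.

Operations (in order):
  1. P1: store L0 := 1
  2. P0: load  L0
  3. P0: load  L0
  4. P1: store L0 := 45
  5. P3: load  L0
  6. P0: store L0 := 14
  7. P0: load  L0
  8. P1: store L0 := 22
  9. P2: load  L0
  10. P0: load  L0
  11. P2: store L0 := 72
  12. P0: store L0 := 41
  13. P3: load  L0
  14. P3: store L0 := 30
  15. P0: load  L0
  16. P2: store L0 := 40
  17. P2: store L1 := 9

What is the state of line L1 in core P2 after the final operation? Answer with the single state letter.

1. P1: store L0 := 1  bus=[BusRdX]  L0: P0=I P1=M P2=I P3=I  mem[L0]=60
2. P0: load  L0  bus=[BusRd]  L0: P0=S P1=O P2=I P3=I  mem[L0]=60
3. P0: load  L0  bus=[-]  L0: P0=S P1=O P2=I P3=I  mem[L0]=60
4. P1: store L0 := 45  bus=[BusUpgr]  L0: P0=I P1=M P2=I P3=I  mem[L0]=60
5. P3: load  L0  bus=[BusRd]  L0: P0=I P1=O P2=I P3=S  mem[L0]=60
6. P0: store L0 := 14  bus=[BusRdX,Flush]  L0: P0=M P1=I P2=I P3=I  mem[L0]=45
7. P0: load  L0  bus=[-]  L0: P0=M P1=I P2=I P3=I  mem[L0]=45
8. P1: store L0 := 22  bus=[BusRdX,Flush]  L0: P0=I P1=M P2=I P3=I  mem[L0]=14
9. P2: load  L0  bus=[BusRd]  L0: P0=I P1=O P2=S P3=I  mem[L0]=14
10. P0: load  L0  bus=[BusRd]  L0: P0=S P1=O P2=S P3=I  mem[L0]=14
11. P2: store L0 := 72  bus=[BusUpgr,Flush]  L0: P0=I P1=I P2=M P3=I  mem[L0]=22
12. P0: store L0 := 41  bus=[BusRdX,Flush]  L0: P0=M P1=I P2=I P3=I  mem[L0]=72
13. P3: load  L0  bus=[BusRd]  L0: P0=O P1=I P2=I P3=S  mem[L0]=72
14. P3: store L0 := 30  bus=[BusUpgr,Flush]  L0: P0=I P1=I P2=I P3=M  mem[L0]=41
15. P0: load  L0  bus=[BusRd]  L0: P0=S P1=I P2=I P3=O  mem[L0]=41
16. P2: store L0 := 40  bus=[BusRdX,Flush]  L0: P0=I P1=I P2=M P3=I  mem[L0]=30
17. P2: store L1 := 9  bus=[BusRdX]  L1: P0=I P1=I P2=M P3=I  mem[L1]=20

state = M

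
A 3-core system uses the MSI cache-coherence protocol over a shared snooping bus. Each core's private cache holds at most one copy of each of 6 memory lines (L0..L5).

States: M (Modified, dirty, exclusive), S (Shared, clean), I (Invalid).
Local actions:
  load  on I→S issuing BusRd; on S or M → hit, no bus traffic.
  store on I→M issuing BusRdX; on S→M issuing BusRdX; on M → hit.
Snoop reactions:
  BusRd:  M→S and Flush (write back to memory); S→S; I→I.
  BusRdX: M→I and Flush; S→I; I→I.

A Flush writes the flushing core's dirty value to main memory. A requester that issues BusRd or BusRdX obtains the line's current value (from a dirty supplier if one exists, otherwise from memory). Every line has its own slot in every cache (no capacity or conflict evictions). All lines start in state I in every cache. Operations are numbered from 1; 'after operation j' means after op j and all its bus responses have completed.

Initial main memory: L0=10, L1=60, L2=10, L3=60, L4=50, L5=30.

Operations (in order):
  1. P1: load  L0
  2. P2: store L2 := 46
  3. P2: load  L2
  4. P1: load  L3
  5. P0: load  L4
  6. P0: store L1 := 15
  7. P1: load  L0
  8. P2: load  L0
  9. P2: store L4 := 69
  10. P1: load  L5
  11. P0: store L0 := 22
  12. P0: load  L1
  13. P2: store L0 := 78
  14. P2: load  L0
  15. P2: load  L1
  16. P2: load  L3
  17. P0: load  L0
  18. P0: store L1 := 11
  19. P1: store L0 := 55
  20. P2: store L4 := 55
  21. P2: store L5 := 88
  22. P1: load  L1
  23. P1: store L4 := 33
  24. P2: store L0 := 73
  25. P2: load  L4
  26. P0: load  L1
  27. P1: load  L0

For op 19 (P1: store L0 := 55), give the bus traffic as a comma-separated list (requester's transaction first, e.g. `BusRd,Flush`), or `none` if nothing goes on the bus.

bus = BusRdX

1. P1: load  L0  bus=[BusRd]  L0: P0=I P1=S P2=I  mem[L0]=10
2. P2: store L2 := 46  bus=[BusRdX]  L2: P0=I P1=I P2=M  mem[L2]=10
3. P2: load  L2  bus=[-]  L2: P0=I P1=I P2=M  mem[L2]=10
4. P1: load  L3  bus=[BusRd]  L3: P0=I P1=S P2=I  mem[L3]=60
5. P0: load  L4  bus=[BusRd]  L4: P0=S P1=I P2=I  mem[L4]=50
6. P0: store L1 := 15  bus=[BusRdX]  L1: P0=M P1=I P2=I  mem[L1]=60
7. P1: load  L0  bus=[-]  L0: P0=I P1=S P2=I  mem[L0]=10
8. P2: load  L0  bus=[BusRd]  L0: P0=I P1=S P2=S  mem[L0]=10
9. P2: store L4 := 69  bus=[BusRdX]  L4: P0=I P1=I P2=M  mem[L4]=50
10. P1: load  L5  bus=[BusRd]  L5: P0=I P1=S P2=I  mem[L5]=30
11. P0: store L0 := 22  bus=[BusRdX]  L0: P0=M P1=I P2=I  mem[L0]=10
12. P0: load  L1  bus=[-]  L1: P0=M P1=I P2=I  mem[L1]=60
13. P2: store L0 := 78  bus=[BusRdX,Flush]  L0: P0=I P1=I P2=M  mem[L0]=22
14. P2: load  L0  bus=[-]  L0: P0=I P1=I P2=M  mem[L0]=22
15. P2: load  L1  bus=[BusRd,Flush]  L1: P0=S P1=I P2=S  mem[L1]=15
16. P2: load  L3  bus=[BusRd]  L3: P0=I P1=S P2=S  mem[L3]=60
17. P0: load  L0  bus=[BusRd,Flush]  L0: P0=S P1=I P2=S  mem[L0]=78
18. P0: store L1 := 11  bus=[BusRdX]  L1: P0=M P1=I P2=I  mem[L1]=15
19. P1: store L0 := 55  bus=[BusRdX]  L0: P0=I P1=M P2=I  mem[L0]=78
20. P2: store L4 := 55  bus=[-]  L4: P0=I P1=I P2=M  mem[L4]=50
21. P2: store L5 := 88  bus=[BusRdX]  L5: P0=I P1=I P2=M  mem[L5]=30
22. P1: load  L1  bus=[BusRd,Flush]  L1: P0=S P1=S P2=I  mem[L1]=11
23. P1: store L4 := 33  bus=[BusRdX,Flush]  L4: P0=I P1=M P2=I  mem[L4]=55
24. P2: store L0 := 73  bus=[BusRdX,Flush]  L0: P0=I P1=I P2=M  mem[L0]=55
25. P2: load  L4  bus=[BusRd,Flush]  L4: P0=I P1=S P2=S  mem[L4]=33
26. P0: load  L1  bus=[-]  L1: P0=S P1=S P2=I  mem[L1]=11
27. P1: load  L0  bus=[BusRd,Flush]  L0: P0=I P1=S P2=S  mem[L0]=73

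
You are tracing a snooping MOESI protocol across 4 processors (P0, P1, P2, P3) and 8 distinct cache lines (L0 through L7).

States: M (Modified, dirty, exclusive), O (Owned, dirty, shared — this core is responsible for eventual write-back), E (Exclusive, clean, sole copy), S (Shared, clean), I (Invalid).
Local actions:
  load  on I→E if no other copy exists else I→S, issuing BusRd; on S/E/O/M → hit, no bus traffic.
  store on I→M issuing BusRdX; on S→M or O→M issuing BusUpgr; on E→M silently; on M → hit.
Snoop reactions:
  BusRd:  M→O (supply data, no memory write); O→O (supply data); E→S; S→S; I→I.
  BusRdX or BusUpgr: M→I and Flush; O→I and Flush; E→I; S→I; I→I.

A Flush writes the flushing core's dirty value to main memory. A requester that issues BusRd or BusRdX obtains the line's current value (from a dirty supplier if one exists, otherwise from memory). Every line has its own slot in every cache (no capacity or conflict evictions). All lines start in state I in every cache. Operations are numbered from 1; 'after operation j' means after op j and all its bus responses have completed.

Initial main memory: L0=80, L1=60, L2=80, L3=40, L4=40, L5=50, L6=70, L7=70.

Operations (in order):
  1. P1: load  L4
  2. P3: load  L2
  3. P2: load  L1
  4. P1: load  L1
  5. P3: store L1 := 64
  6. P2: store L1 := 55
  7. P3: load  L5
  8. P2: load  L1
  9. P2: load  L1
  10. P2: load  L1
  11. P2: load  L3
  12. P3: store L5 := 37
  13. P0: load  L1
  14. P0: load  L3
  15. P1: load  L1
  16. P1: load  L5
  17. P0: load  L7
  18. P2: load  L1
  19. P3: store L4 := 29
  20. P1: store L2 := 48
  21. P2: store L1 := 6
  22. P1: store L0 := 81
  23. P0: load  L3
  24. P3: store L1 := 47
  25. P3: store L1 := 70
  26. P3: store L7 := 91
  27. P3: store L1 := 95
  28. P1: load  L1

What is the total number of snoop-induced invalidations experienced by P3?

[1] P1: load  L4 | P0:I, P1:E(40), P2:I, P3:I | bus: BusRd
[2] P3: load  L2 | P0:I, P1:I, P2:I, P3:E(80) | bus: BusRd
[3] P2: load  L1 | P0:I, P1:I, P2:E(60), P3:I | bus: BusRd
[4] P1: load  L1 | P0:I, P1:S(60), P2:S(60), P3:I | bus: BusRd
[5] P3: store L1 := 64 | P0:I, P1:I, P2:I, P3:M(64) | bus: BusRdX
[6] P2: store L1 := 55 | P0:I, P1:I, P2:M(55), P3:I | bus: BusRdX,Flush
[7] P3: load  L5 | P0:I, P1:I, P2:I, P3:E(50) | bus: BusRd
[8] P2: load  L1 | P0:I, P1:I, P2:M(55), P3:I | bus: none
[9] P2: load  L1 | P0:I, P1:I, P2:M(55), P3:I | bus: none
[10] P2: load  L1 | P0:I, P1:I, P2:M(55), P3:I | bus: none
[11] P2: load  L3 | P0:I, P1:I, P2:E(40), P3:I | bus: BusRd
[12] P3: store L5 := 37 | P0:I, P1:I, P2:I, P3:M(37) | bus: none
[13] P0: load  L1 | P0:S(55), P1:I, P2:O(55), P3:I | bus: BusRd
[14] P0: load  L3 | P0:S(40), P1:I, P2:S(40), P3:I | bus: BusRd
[15] P1: load  L1 | P0:S(55), P1:S(55), P2:O(55), P3:I | bus: BusRd
[16] P1: load  L5 | P0:I, P1:S(37), P2:I, P3:O(37) | bus: BusRd
[17] P0: load  L7 | P0:E(70), P1:I, P2:I, P3:I | bus: BusRd
[18] P2: load  L1 | P0:S(55), P1:S(55), P2:O(55), P3:I | bus: none
[19] P3: store L4 := 29 | P0:I, P1:I, P2:I, P3:M(29) | bus: BusRdX
[20] P1: store L2 := 48 | P0:I, P1:M(48), P2:I, P3:I | bus: BusRdX
[21] P2: store L1 := 6 | P0:I, P1:I, P2:M(6), P3:I | bus: BusUpgr
[22] P1: store L0 := 81 | P0:I, P1:M(81), P2:I, P3:I | bus: BusRdX
[23] P0: load  L3 | P0:S(40), P1:I, P2:S(40), P3:I | bus: none
[24] P3: store L1 := 47 | P0:I, P1:I, P2:I, P3:M(47) | bus: BusRdX,Flush
[25] P3: store L1 := 70 | P0:I, P1:I, P2:I, P3:M(70) | bus: none
[26] P3: store L7 := 91 | P0:I, P1:I, P2:I, P3:M(91) | bus: BusRdX
[27] P3: store L1 := 95 | P0:I, P1:I, P2:I, P3:M(95) | bus: none
[28] P1: load  L1 | P0:I, P1:S(95), P2:I, P3:O(95) | bus: BusRd

invalidations = 2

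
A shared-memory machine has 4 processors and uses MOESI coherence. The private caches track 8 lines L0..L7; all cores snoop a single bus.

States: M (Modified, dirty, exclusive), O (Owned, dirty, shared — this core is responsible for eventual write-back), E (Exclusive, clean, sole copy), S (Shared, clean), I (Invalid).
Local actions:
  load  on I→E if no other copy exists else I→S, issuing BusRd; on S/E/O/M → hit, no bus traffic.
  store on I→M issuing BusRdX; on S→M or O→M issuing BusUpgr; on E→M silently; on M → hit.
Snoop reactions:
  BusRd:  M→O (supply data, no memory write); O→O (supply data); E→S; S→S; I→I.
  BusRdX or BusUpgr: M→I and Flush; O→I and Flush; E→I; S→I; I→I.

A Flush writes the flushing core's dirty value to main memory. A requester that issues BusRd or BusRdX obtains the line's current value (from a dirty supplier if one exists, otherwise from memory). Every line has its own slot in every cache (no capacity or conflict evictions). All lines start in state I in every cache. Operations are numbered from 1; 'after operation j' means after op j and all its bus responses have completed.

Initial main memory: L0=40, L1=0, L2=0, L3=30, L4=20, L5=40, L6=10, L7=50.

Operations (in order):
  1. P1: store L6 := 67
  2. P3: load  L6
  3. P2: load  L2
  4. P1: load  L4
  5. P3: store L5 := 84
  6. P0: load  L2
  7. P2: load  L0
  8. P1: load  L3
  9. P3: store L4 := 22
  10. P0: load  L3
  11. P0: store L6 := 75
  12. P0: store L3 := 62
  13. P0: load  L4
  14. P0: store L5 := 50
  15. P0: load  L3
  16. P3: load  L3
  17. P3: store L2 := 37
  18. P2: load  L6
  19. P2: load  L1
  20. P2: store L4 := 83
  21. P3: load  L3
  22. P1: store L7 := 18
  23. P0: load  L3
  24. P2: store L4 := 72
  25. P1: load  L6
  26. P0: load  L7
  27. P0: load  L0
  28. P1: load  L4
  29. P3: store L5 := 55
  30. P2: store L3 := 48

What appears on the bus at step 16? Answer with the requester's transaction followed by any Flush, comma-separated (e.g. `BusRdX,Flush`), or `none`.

[1] P1: store L6 := 67 | P0:I, P1:M(67), P2:I, P3:I | bus: BusRdX
[2] P3: load  L6 | P0:I, P1:O(67), P2:I, P3:S(67) | bus: BusRd
[3] P2: load  L2 | P0:I, P1:I, P2:E(0), P3:I | bus: BusRd
[4] P1: load  L4 | P0:I, P1:E(20), P2:I, P3:I | bus: BusRd
[5] P3: store L5 := 84 | P0:I, P1:I, P2:I, P3:M(84) | bus: BusRdX
[6] P0: load  L2 | P0:S(0), P1:I, P2:S(0), P3:I | bus: BusRd
[7] P2: load  L0 | P0:I, P1:I, P2:E(40), P3:I | bus: BusRd
[8] P1: load  L3 | P0:I, P1:E(30), P2:I, P3:I | bus: BusRd
[9] P3: store L4 := 22 | P0:I, P1:I, P2:I, P3:M(22) | bus: BusRdX
[10] P0: load  L3 | P0:S(30), P1:S(30), P2:I, P3:I | bus: BusRd
[11] P0: store L6 := 75 | P0:M(75), P1:I, P2:I, P3:I | bus: BusRdX,Flush
[12] P0: store L3 := 62 | P0:M(62), P1:I, P2:I, P3:I | bus: BusUpgr
[13] P0: load  L4 | P0:S(22), P1:I, P2:I, P3:O(22) | bus: BusRd
[14] P0: store L5 := 50 | P0:M(50), P1:I, P2:I, P3:I | bus: BusRdX,Flush
[15] P0: load  L3 | P0:M(62), P1:I, P2:I, P3:I | bus: none
[16] P3: load  L3 | P0:O(62), P1:I, P2:I, P3:S(62) | bus: BusRd
[17] P3: store L2 := 37 | P0:I, P1:I, P2:I, P3:M(37) | bus: BusRdX
[18] P2: load  L6 | P0:O(75), P1:I, P2:S(75), P3:I | bus: BusRd
[19] P2: load  L1 | P0:I, P1:I, P2:E(0), P3:I | bus: BusRd
[20] P2: store L4 := 83 | P0:I, P1:I, P2:M(83), P3:I | bus: BusRdX,Flush
[21] P3: load  L3 | P0:O(62), P1:I, P2:I, P3:S(62) | bus: none
[22] P1: store L7 := 18 | P0:I, P1:M(18), P2:I, P3:I | bus: BusRdX
[23] P0: load  L3 | P0:O(62), P1:I, P2:I, P3:S(62) | bus: none
[24] P2: store L4 := 72 | P0:I, P1:I, P2:M(72), P3:I | bus: none
[25] P1: load  L6 | P0:O(75), P1:S(75), P2:S(75), P3:I | bus: BusRd
[26] P0: load  L7 | P0:S(18), P1:O(18), P2:I, P3:I | bus: BusRd
[27] P0: load  L0 | P0:S(40), P1:I, P2:S(40), P3:I | bus: BusRd
[28] P1: load  L4 | P0:I, P1:S(72), P2:O(72), P3:I | bus: BusRd
[29] P3: store L5 := 55 | P0:I, P1:I, P2:I, P3:M(55) | bus: BusRdX,Flush
[30] P2: store L3 := 48 | P0:I, P1:I, P2:M(48), P3:I | bus: BusRdX,Flush

bus = BusRd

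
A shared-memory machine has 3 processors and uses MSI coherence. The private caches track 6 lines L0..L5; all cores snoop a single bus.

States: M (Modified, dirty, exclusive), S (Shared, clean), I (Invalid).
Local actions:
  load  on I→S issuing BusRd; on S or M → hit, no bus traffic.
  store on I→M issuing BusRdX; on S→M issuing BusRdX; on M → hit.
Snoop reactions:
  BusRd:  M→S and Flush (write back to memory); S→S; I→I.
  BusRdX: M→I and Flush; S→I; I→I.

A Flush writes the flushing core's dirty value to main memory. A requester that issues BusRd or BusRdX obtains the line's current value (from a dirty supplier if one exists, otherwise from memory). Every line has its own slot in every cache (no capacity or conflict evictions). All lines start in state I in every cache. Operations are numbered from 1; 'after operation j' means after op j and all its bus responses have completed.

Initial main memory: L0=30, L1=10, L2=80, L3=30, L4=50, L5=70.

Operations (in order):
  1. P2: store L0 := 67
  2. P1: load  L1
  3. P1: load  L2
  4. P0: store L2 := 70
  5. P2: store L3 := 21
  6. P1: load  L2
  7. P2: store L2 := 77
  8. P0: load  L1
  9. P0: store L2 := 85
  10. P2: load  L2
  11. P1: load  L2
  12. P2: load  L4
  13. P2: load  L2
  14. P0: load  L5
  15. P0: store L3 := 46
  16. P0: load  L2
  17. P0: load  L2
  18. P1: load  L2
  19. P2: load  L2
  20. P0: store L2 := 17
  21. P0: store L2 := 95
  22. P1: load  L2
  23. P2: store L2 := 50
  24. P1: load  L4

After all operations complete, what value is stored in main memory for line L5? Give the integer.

[1] P2: store L0 := 67 | P0:I, P1:I, P2:M(67) | bus: BusRdX
[2] P1: load  L1 | P0:I, P1:S(10), P2:I | bus: BusRd
[3] P1: load  L2 | P0:I, P1:S(80), P2:I | bus: BusRd
[4] P0: store L2 := 70 | P0:M(70), P1:I, P2:I | bus: BusRdX
[5] P2: store L3 := 21 | P0:I, P1:I, P2:M(21) | bus: BusRdX
[6] P1: load  L2 | P0:S(70), P1:S(70), P2:I | bus: BusRd,Flush
[7] P2: store L2 := 77 | P0:I, P1:I, P2:M(77) | bus: BusRdX
[8] P0: load  L1 | P0:S(10), P1:S(10), P2:I | bus: BusRd
[9] P0: store L2 := 85 | P0:M(85), P1:I, P2:I | bus: BusRdX,Flush
[10] P2: load  L2 | P0:S(85), P1:I, P2:S(85) | bus: BusRd,Flush
[11] P1: load  L2 | P0:S(85), P1:S(85), P2:S(85) | bus: BusRd
[12] P2: load  L4 | P0:I, P1:I, P2:S(50) | bus: BusRd
[13] P2: load  L2 | P0:S(85), P1:S(85), P2:S(85) | bus: none
[14] P0: load  L5 | P0:S(70), P1:I, P2:I | bus: BusRd
[15] P0: store L3 := 46 | P0:M(46), P1:I, P2:I | bus: BusRdX,Flush
[16] P0: load  L2 | P0:S(85), P1:S(85), P2:S(85) | bus: none
[17] P0: load  L2 | P0:S(85), P1:S(85), P2:S(85) | bus: none
[18] P1: load  L2 | P0:S(85), P1:S(85), P2:S(85) | bus: none
[19] P2: load  L2 | P0:S(85), P1:S(85), P2:S(85) | bus: none
[20] P0: store L2 := 17 | P0:M(17), P1:I, P2:I | bus: BusRdX
[21] P0: store L2 := 95 | P0:M(95), P1:I, P2:I | bus: none
[22] P1: load  L2 | P0:S(95), P1:S(95), P2:I | bus: BusRd,Flush
[23] P2: store L2 := 50 | P0:I, P1:I, P2:M(50) | bus: BusRdX
[24] P1: load  L4 | P0:I, P1:S(50), P2:S(50) | bus: BusRd

memory[L5] = 70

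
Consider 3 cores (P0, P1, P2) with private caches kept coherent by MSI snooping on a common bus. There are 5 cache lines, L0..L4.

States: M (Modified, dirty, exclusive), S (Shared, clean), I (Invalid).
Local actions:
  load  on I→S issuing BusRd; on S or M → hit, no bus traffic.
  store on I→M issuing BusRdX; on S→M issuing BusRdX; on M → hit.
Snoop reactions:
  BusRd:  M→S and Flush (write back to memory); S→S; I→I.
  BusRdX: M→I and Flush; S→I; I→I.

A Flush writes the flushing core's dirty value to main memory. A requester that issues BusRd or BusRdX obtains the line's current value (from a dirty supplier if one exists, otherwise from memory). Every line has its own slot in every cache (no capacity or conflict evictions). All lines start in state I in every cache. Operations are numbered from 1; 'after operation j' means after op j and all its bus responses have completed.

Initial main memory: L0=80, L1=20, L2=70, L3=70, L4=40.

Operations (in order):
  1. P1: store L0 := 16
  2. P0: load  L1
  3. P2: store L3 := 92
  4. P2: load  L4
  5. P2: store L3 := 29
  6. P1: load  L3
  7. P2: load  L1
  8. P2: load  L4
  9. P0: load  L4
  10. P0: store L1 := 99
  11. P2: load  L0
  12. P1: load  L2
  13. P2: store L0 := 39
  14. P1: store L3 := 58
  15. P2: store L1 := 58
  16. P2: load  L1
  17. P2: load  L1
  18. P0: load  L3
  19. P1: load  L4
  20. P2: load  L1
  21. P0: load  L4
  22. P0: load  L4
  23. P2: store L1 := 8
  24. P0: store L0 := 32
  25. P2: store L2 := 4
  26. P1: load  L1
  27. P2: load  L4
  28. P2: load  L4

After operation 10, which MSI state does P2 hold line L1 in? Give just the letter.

  op1 P1: store L0 := 16 → I/M/I on L0; bus BusRdX; mem=80
  op2 P0: load  L1 → S/I/I on L1; bus BusRd; mem=20
  op3 P2: store L3 := 92 → I/I/M on L3; bus BusRdX; mem=70
  op4 P2: load  L4 → I/I/S on L4; bus BusRd; mem=40
  op5 P2: store L3 := 29 → I/I/M on L3; bus (none); mem=70
  op6 P1: load  L3 → I/S/S on L3; bus BusRd Flush; mem=29
  op7 P2: load  L1 → S/I/S on L1; bus BusRd; mem=20
  op8 P2: load  L4 → I/I/S on L4; bus (none); mem=40
  op9 P0: load  L4 → S/I/S on L4; bus BusRd; mem=40
  op10 P0: store L1 := 99 → M/I/I on L1; bus BusRdX; mem=20
  op11 P2: load  L0 → I/S/S on L0; bus BusRd Flush; mem=16
  op12 P1: load  L2 → I/S/I on L2; bus BusRd; mem=70
  op13 P2: store L0 := 39 → I/I/M on L0; bus BusRdX; mem=16
  op14 P1: store L3 := 58 → I/M/I on L3; bus BusRdX; mem=29
  op15 P2: store L1 := 58 → I/I/M on L1; bus BusRdX Flush; mem=99
  op16 P2: load  L1 → I/I/M on L1; bus (none); mem=99
  op17 P2: load  L1 → I/I/M on L1; bus (none); mem=99
  op18 P0: load  L3 → S/S/I on L3; bus BusRd Flush; mem=58
  op19 P1: load  L4 → S/S/S on L4; bus BusRd; mem=40
  op20 P2: load  L1 → I/I/M on L1; bus (none); mem=99
  op21 P0: load  L4 → S/S/S on L4; bus (none); mem=40
  op22 P0: load  L4 → S/S/S on L4; bus (none); mem=40
  op23 P2: store L1 := 8 → I/I/M on L1; bus (none); mem=99
  op24 P0: store L0 := 32 → M/I/I on L0; bus BusRdX Flush; mem=39
  op25 P2: store L2 := 4 → I/I/M on L2; bus BusRdX; mem=70
  op26 P1: load  L1 → I/S/S on L1; bus BusRd Flush; mem=8
  op27 P2: load  L4 → S/S/S on L4; bus (none); mem=40
  op28 P2: load  L4 → S/S/S on L4; bus (none); mem=40

state = I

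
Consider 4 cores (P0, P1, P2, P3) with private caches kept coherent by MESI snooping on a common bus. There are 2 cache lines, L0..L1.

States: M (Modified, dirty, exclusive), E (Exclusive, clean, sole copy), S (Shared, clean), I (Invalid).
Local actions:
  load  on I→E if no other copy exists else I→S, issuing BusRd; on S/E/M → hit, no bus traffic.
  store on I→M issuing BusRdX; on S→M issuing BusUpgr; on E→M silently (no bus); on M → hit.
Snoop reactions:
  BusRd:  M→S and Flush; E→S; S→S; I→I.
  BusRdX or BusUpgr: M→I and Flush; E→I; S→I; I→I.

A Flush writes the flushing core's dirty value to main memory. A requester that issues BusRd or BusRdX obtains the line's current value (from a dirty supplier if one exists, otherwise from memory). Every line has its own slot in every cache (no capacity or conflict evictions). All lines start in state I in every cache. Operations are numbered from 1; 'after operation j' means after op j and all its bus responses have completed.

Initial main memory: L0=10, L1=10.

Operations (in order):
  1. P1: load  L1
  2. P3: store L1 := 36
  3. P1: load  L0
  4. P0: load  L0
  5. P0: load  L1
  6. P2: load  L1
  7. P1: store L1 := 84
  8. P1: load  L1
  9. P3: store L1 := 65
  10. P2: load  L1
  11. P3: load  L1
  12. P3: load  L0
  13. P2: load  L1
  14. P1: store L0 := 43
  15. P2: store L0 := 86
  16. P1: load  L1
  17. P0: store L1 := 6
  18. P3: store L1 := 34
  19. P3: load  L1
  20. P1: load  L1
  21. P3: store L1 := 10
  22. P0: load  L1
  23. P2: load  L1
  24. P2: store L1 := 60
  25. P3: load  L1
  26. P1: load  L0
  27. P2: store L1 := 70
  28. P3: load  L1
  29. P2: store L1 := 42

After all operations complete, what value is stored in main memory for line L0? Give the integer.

memory[L0] = 86

step 1: P1: load  L1  ⟶  IEII  (L1)  txn=BusRd  M[L1]=10
step 2: P3: store L1 := 36  ⟶  IIIM  (L1)  txn=BusRdX  M[L1]=10
step 3: P1: load  L0  ⟶  IEII  (L0)  txn=BusRd  M[L0]=10
step 4: P0: load  L0  ⟶  SSII  (L0)  txn=BusRd  M[L0]=10
step 5: P0: load  L1  ⟶  SIIS  (L1)  txn=BusRd+Flush  M[L1]=36
step 6: P2: load  L1  ⟶  SISS  (L1)  txn=BusRd  M[L1]=36
step 7: P1: store L1 := 84  ⟶  IMII  (L1)  txn=BusRdX  M[L1]=36
step 8: P1: load  L1  ⟶  IMII  (L1)  txn=∅  M[L1]=36
step 9: P3: store L1 := 65  ⟶  IIIM  (L1)  txn=BusRdX+Flush  M[L1]=84
step 10: P2: load  L1  ⟶  IISS  (L1)  txn=BusRd+Flush  M[L1]=65
step 11: P3: load  L1  ⟶  IISS  (L1)  txn=∅  M[L1]=65
step 12: P3: load  L0  ⟶  SSIS  (L0)  txn=BusRd  M[L0]=10
step 13: P2: load  L1  ⟶  IISS  (L1)  txn=∅  M[L1]=65
step 14: P1: store L0 := 43  ⟶  IMII  (L0)  txn=BusUpgr  M[L0]=10
step 15: P2: store L0 := 86  ⟶  IIMI  (L0)  txn=BusRdX+Flush  M[L0]=43
step 16: P1: load  L1  ⟶  ISSS  (L1)  txn=BusRd  M[L1]=65
step 17: P0: store L1 := 6  ⟶  MIII  (L1)  txn=BusRdX  M[L1]=65
step 18: P3: store L1 := 34  ⟶  IIIM  (L1)  txn=BusRdX+Flush  M[L1]=6
step 19: P3: load  L1  ⟶  IIIM  (L1)  txn=∅  M[L1]=6
step 20: P1: load  L1  ⟶  ISIS  (L1)  txn=BusRd+Flush  M[L1]=34
step 21: P3: store L1 := 10  ⟶  IIIM  (L1)  txn=BusUpgr  M[L1]=34
step 22: P0: load  L1  ⟶  SIIS  (L1)  txn=BusRd+Flush  M[L1]=10
step 23: P2: load  L1  ⟶  SISS  (L1)  txn=BusRd  M[L1]=10
step 24: P2: store L1 := 60  ⟶  IIMI  (L1)  txn=BusUpgr  M[L1]=10
step 25: P3: load  L1  ⟶  IISS  (L1)  txn=BusRd+Flush  M[L1]=60
step 26: P1: load  L0  ⟶  ISSI  (L0)  txn=BusRd+Flush  M[L0]=86
step 27: P2: store L1 := 70  ⟶  IIMI  (L1)  txn=BusUpgr  M[L1]=60
step 28: P3: load  L1  ⟶  IISS  (L1)  txn=BusRd+Flush  M[L1]=70
step 29: P2: store L1 := 42  ⟶  IIMI  (L1)  txn=BusUpgr  M[L1]=70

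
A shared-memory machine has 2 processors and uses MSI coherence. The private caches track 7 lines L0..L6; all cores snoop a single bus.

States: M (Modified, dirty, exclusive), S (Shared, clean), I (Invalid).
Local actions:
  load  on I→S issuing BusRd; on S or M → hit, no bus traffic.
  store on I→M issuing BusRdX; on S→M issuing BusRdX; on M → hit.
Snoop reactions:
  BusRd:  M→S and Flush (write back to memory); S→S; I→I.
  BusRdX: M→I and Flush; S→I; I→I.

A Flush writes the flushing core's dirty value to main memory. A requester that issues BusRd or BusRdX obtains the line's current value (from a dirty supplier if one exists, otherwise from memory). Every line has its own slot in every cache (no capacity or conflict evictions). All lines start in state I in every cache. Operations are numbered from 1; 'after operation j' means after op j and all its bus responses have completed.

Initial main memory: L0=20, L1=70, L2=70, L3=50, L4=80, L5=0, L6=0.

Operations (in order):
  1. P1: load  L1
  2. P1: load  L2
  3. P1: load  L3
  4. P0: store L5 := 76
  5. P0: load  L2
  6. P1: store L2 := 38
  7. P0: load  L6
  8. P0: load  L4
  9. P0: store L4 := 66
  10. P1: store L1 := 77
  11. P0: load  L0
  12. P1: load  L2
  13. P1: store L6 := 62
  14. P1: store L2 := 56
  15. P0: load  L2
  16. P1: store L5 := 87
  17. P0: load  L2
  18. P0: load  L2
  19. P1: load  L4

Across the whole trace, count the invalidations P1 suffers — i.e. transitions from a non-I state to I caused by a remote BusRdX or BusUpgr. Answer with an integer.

[1] P1: load  L1 | P0:I, P1:S(70) | bus: BusRd
[2] P1: load  L2 | P0:I, P1:S(70) | bus: BusRd
[3] P1: load  L3 | P0:I, P1:S(50) | bus: BusRd
[4] P0: store L5 := 76 | P0:M(76), P1:I | bus: BusRdX
[5] P0: load  L2 | P0:S(70), P1:S(70) | bus: BusRd
[6] P1: store L2 := 38 | P0:I, P1:M(38) | bus: BusRdX
[7] P0: load  L6 | P0:S(0), P1:I | bus: BusRd
[8] P0: load  L4 | P0:S(80), P1:I | bus: BusRd
[9] P0: store L4 := 66 | P0:M(66), P1:I | bus: BusRdX
[10] P1: store L1 := 77 | P0:I, P1:M(77) | bus: BusRdX
[11] P0: load  L0 | P0:S(20), P1:I | bus: BusRd
[12] P1: load  L2 | P0:I, P1:M(38) | bus: none
[13] P1: store L6 := 62 | P0:I, P1:M(62) | bus: BusRdX
[14] P1: store L2 := 56 | P0:I, P1:M(56) | bus: none
[15] P0: load  L2 | P0:S(56), P1:S(56) | bus: BusRd,Flush
[16] P1: store L5 := 87 | P0:I, P1:M(87) | bus: BusRdX,Flush
[17] P0: load  L2 | P0:S(56), P1:S(56) | bus: none
[18] P0: load  L2 | P0:S(56), P1:S(56) | bus: none
[19] P1: load  L4 | P0:S(66), P1:S(66) | bus: BusRd,Flush

invalidations = 0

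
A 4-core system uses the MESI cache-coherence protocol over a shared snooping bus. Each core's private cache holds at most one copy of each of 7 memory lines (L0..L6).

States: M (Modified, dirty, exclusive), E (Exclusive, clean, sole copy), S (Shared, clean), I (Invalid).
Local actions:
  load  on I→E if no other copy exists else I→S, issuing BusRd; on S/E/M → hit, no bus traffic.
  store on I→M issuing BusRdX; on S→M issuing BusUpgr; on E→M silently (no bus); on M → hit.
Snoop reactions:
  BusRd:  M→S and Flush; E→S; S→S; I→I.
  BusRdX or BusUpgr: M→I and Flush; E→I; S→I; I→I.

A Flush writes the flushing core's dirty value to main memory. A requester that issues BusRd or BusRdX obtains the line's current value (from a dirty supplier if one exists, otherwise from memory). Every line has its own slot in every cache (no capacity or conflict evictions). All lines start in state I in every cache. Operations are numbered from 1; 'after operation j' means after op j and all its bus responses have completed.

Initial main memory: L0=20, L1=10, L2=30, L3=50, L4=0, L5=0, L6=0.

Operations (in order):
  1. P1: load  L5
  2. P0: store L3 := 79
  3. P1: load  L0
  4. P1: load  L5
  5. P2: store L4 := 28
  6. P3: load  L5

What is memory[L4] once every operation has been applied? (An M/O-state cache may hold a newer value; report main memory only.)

[1] P1: load  L5 | P0:I, P1:E(0), P2:I, P3:I | bus: BusRd
[2] P0: store L3 := 79 | P0:M(79), P1:I, P2:I, P3:I | bus: BusRdX
[3] P1: load  L0 | P0:I, P1:E(20), P2:I, P3:I | bus: BusRd
[4] P1: load  L5 | P0:I, P1:E(0), P2:I, P3:I | bus: none
[5] P2: store L4 := 28 | P0:I, P1:I, P2:M(28), P3:I | bus: BusRdX
[6] P3: load  L5 | P0:I, P1:S(0), P2:I, P3:S(0) | bus: BusRd

memory[L4] = 0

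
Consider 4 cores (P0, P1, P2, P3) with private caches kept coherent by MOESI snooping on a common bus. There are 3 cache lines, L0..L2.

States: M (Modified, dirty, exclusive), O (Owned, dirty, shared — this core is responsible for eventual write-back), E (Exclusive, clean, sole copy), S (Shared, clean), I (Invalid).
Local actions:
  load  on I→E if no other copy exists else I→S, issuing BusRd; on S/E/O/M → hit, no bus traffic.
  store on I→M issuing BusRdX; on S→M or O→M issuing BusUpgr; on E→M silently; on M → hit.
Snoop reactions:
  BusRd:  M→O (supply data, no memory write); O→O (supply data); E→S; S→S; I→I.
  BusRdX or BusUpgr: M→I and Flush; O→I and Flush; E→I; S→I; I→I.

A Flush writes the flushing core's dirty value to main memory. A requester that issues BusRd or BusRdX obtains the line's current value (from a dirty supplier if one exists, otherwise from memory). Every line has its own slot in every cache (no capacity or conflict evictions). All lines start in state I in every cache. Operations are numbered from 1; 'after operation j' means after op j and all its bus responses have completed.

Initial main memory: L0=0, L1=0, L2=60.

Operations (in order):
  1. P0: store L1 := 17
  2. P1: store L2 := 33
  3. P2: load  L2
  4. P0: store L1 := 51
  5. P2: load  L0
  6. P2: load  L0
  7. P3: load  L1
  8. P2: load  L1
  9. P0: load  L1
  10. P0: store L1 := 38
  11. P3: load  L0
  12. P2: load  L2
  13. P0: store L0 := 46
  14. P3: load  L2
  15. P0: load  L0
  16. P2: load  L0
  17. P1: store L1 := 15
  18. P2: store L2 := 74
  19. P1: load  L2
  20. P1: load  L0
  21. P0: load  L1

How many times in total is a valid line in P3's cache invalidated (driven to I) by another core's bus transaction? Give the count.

invalidations = 3

1. P0: store L1 := 17  bus=[BusRdX]  L1: P0=M P1=I P2=I P3=I  mem[L1]=0
2. P1: store L2 := 33  bus=[BusRdX]  L2: P0=I P1=M P2=I P3=I  mem[L2]=60
3. P2: load  L2  bus=[BusRd]  L2: P0=I P1=O P2=S P3=I  mem[L2]=60
4. P0: store L1 := 51  bus=[-]  L1: P0=M P1=I P2=I P3=I  mem[L1]=0
5. P2: load  L0  bus=[BusRd]  L0: P0=I P1=I P2=E P3=I  mem[L0]=0
6. P2: load  L0  bus=[-]  L0: P0=I P1=I P2=E P3=I  mem[L0]=0
7. P3: load  L1  bus=[BusRd]  L1: P0=O P1=I P2=I P3=S  mem[L1]=0
8. P2: load  L1  bus=[BusRd]  L1: P0=O P1=I P2=S P3=S  mem[L1]=0
9. P0: load  L1  bus=[-]  L1: P0=O P1=I P2=S P3=S  mem[L1]=0
10. P0: store L1 := 38  bus=[BusUpgr]  L1: P0=M P1=I P2=I P3=I  mem[L1]=0
11. P3: load  L0  bus=[BusRd]  L0: P0=I P1=I P2=S P3=S  mem[L0]=0
12. P2: load  L2  bus=[-]  L2: P0=I P1=O P2=S P3=I  mem[L2]=60
13. P0: store L0 := 46  bus=[BusRdX]  L0: P0=M P1=I P2=I P3=I  mem[L0]=0
14. P3: load  L2  bus=[BusRd]  L2: P0=I P1=O P2=S P3=S  mem[L2]=60
15. P0: load  L0  bus=[-]  L0: P0=M P1=I P2=I P3=I  mem[L0]=0
16. P2: load  L0  bus=[BusRd]  L0: P0=O P1=I P2=S P3=I  mem[L0]=0
17. P1: store L1 := 15  bus=[BusRdX,Flush]  L1: P0=I P1=M P2=I P3=I  mem[L1]=38
18. P2: store L2 := 74  bus=[BusUpgr,Flush]  L2: P0=I P1=I P2=M P3=I  mem[L2]=33
19. P1: load  L2  bus=[BusRd]  L2: P0=I P1=S P2=O P3=I  mem[L2]=33
20. P1: load  L0  bus=[BusRd]  L0: P0=O P1=S P2=S P3=I  mem[L0]=0
21. P0: load  L1  bus=[BusRd]  L1: P0=S P1=O P2=I P3=I  mem[L1]=38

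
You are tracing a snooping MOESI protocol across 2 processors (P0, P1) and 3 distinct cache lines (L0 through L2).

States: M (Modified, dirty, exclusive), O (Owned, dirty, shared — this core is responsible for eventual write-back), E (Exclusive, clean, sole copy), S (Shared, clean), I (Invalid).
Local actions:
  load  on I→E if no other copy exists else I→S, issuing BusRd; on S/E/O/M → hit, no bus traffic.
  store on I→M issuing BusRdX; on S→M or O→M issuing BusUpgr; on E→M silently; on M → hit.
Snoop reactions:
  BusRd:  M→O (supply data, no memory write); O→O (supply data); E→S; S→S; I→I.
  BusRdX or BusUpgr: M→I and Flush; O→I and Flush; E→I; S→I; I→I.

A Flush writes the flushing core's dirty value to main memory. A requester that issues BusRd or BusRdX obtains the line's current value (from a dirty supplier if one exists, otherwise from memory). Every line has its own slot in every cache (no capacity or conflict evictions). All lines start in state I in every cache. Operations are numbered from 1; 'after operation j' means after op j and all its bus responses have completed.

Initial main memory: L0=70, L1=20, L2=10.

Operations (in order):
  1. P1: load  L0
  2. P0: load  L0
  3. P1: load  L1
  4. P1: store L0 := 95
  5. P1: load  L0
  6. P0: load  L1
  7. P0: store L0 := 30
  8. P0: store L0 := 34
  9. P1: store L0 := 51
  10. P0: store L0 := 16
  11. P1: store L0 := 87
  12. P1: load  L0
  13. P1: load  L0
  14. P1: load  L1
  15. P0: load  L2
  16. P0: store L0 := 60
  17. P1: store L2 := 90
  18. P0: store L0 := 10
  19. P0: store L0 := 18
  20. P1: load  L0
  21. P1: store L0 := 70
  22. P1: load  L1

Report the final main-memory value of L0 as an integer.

[1] P1: load  L0 | P0:I, P1:E(70) | bus: BusRd
[2] P0: load  L0 | P0:S(70), P1:S(70) | bus: BusRd
[3] P1: load  L1 | P0:I, P1:E(20) | bus: BusRd
[4] P1: store L0 := 95 | P0:I, P1:M(95) | bus: BusUpgr
[5] P1: load  L0 | P0:I, P1:M(95) | bus: none
[6] P0: load  L1 | P0:S(20), P1:S(20) | bus: BusRd
[7] P0: store L0 := 30 | P0:M(30), P1:I | bus: BusRdX,Flush
[8] P0: store L0 := 34 | P0:M(34), P1:I | bus: none
[9] P1: store L0 := 51 | P0:I, P1:M(51) | bus: BusRdX,Flush
[10] P0: store L0 := 16 | P0:M(16), P1:I | bus: BusRdX,Flush
[11] P1: store L0 := 87 | P0:I, P1:M(87) | bus: BusRdX,Flush
[12] P1: load  L0 | P0:I, P1:M(87) | bus: none
[13] P1: load  L0 | P0:I, P1:M(87) | bus: none
[14] P1: load  L1 | P0:S(20), P1:S(20) | bus: none
[15] P0: load  L2 | P0:E(10), P1:I | bus: BusRd
[16] P0: store L0 := 60 | P0:M(60), P1:I | bus: BusRdX,Flush
[17] P1: store L2 := 90 | P0:I, P1:M(90) | bus: BusRdX
[18] P0: store L0 := 10 | P0:M(10), P1:I | bus: none
[19] P0: store L0 := 18 | P0:M(18), P1:I | bus: none
[20] P1: load  L0 | P0:O(18), P1:S(18) | bus: BusRd
[21] P1: store L0 := 70 | P0:I, P1:M(70) | bus: BusUpgr,Flush
[22] P1: load  L1 | P0:S(20), P1:S(20) | bus: none

memory[L0] = 18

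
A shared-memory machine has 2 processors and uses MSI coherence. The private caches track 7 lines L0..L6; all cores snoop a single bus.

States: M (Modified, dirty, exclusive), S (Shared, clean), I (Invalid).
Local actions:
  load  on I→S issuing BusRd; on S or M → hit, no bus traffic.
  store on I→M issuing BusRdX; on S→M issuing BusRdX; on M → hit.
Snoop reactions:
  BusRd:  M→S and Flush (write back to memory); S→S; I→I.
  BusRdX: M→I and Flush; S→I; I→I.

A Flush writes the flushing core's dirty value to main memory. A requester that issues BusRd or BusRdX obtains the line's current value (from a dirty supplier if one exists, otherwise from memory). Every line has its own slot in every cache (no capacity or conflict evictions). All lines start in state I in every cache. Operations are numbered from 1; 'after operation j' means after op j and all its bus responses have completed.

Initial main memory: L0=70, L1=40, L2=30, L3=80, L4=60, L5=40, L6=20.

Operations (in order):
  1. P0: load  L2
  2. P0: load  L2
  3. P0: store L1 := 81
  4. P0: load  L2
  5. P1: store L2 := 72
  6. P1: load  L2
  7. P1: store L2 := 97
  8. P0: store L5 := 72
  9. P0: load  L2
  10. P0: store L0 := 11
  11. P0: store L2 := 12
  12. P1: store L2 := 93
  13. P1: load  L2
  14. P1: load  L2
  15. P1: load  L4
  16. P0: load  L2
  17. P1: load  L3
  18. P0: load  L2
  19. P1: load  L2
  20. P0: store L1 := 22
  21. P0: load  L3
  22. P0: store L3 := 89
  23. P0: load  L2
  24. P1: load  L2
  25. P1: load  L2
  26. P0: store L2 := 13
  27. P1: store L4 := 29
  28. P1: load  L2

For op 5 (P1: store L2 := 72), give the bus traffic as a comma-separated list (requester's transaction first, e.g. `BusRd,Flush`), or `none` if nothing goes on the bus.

bus = BusRdX

1. P0: load  L2  bus=[BusRd]  L2: P0=S P1=I  mem[L2]=30
2. P0: load  L2  bus=[-]  L2: P0=S P1=I  mem[L2]=30
3. P0: store L1 := 81  bus=[BusRdX]  L1: P0=M P1=I  mem[L1]=40
4. P0: load  L2  bus=[-]  L2: P0=S P1=I  mem[L2]=30
5. P1: store L2 := 72  bus=[BusRdX]  L2: P0=I P1=M  mem[L2]=30
6. P1: load  L2  bus=[-]  L2: P0=I P1=M  mem[L2]=30
7. P1: store L2 := 97  bus=[-]  L2: P0=I P1=M  mem[L2]=30
8. P0: store L5 := 72  bus=[BusRdX]  L5: P0=M P1=I  mem[L5]=40
9. P0: load  L2  bus=[BusRd,Flush]  L2: P0=S P1=S  mem[L2]=97
10. P0: store L0 := 11  bus=[BusRdX]  L0: P0=M P1=I  mem[L0]=70
11. P0: store L2 := 12  bus=[BusRdX]  L2: P0=M P1=I  mem[L2]=97
12. P1: store L2 := 93  bus=[BusRdX,Flush]  L2: P0=I P1=M  mem[L2]=12
13. P1: load  L2  bus=[-]  L2: P0=I P1=M  mem[L2]=12
14. P1: load  L2  bus=[-]  L2: P0=I P1=M  mem[L2]=12
15. P1: load  L4  bus=[BusRd]  L4: P0=I P1=S  mem[L4]=60
16. P0: load  L2  bus=[BusRd,Flush]  L2: P0=S P1=S  mem[L2]=93
17. P1: load  L3  bus=[BusRd]  L3: P0=I P1=S  mem[L3]=80
18. P0: load  L2  bus=[-]  L2: P0=S P1=S  mem[L2]=93
19. P1: load  L2  bus=[-]  L2: P0=S P1=S  mem[L2]=93
20. P0: store L1 := 22  bus=[-]  L1: P0=M P1=I  mem[L1]=40
21. P0: load  L3  bus=[BusRd]  L3: P0=S P1=S  mem[L3]=80
22. P0: store L3 := 89  bus=[BusRdX]  L3: P0=M P1=I  mem[L3]=80
23. P0: load  L2  bus=[-]  L2: P0=S P1=S  mem[L2]=93
24. P1: load  L2  bus=[-]  L2: P0=S P1=S  mem[L2]=93
25. P1: load  L2  bus=[-]  L2: P0=S P1=S  mem[L2]=93
26. P0: store L2 := 13  bus=[BusRdX]  L2: P0=M P1=I  mem[L2]=93
27. P1: store L4 := 29  bus=[BusRdX]  L4: P0=I P1=M  mem[L4]=60
28. P1: load  L2  bus=[BusRd,Flush]  L2: P0=S P1=S  mem[L2]=13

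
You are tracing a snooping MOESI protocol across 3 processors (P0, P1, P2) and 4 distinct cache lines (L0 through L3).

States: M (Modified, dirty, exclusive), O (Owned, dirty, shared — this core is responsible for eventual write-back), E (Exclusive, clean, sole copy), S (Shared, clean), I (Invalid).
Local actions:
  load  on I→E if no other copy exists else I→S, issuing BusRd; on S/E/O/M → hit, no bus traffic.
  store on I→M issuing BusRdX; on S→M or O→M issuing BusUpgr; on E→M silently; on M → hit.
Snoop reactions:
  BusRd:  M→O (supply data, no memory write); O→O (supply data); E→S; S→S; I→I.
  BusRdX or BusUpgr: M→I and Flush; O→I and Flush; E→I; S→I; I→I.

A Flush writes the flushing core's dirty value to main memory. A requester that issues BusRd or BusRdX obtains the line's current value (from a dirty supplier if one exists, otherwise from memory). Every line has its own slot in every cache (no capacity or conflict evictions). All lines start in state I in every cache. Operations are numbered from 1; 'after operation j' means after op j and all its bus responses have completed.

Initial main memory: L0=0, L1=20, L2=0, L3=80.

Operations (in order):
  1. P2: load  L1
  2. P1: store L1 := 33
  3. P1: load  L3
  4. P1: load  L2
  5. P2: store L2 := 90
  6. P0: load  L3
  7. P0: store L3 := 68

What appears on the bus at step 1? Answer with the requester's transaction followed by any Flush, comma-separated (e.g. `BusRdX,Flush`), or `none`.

bus = BusRd

  op1 P2: load  L1 → I/I/E on L1; bus BusRd; mem=20
  op2 P1: store L1 := 33 → I/M/I on L1; bus BusRdX; mem=20
  op3 P1: load  L3 → I/E/I on L3; bus BusRd; mem=80
  op4 P1: load  L2 → I/E/I on L2; bus BusRd; mem=0
  op5 P2: store L2 := 90 → I/I/M on L2; bus BusRdX; mem=0
  op6 P0: load  L3 → S/S/I on L3; bus BusRd; mem=80
  op7 P0: store L3 := 68 → M/I/I on L3; bus BusUpgr; mem=80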